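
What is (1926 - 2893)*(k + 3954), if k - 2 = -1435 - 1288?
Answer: -1192311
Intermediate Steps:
k = -2721 (k = 2 + (-1435 - 1288) = 2 - 2723 = -2721)
(1926 - 2893)*(k + 3954) = (1926 - 2893)*(-2721 + 3954) = -967*1233 = -1192311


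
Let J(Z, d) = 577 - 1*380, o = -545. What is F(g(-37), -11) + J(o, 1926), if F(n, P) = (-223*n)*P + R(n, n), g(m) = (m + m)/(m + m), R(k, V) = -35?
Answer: 2615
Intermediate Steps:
J(Z, d) = 197 (J(Z, d) = 577 - 380 = 197)
g(m) = 1 (g(m) = (2*m)/((2*m)) = (2*m)*(1/(2*m)) = 1)
F(n, P) = -35 - 223*P*n (F(n, P) = (-223*n)*P - 35 = -223*P*n - 35 = -35 - 223*P*n)
F(g(-37), -11) + J(o, 1926) = (-35 - 223*(-11)*1) + 197 = (-35 + 2453) + 197 = 2418 + 197 = 2615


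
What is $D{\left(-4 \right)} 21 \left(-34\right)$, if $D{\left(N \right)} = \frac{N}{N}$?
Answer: $-714$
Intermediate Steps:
$D{\left(N \right)} = 1$
$D{\left(-4 \right)} 21 \left(-34\right) = 1 \cdot 21 \left(-34\right) = 21 \left(-34\right) = -714$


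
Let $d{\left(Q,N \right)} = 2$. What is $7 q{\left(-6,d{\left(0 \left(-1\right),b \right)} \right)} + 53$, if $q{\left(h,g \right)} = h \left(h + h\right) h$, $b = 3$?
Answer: $-2971$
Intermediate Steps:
$q{\left(h,g \right)} = 2 h^{3}$ ($q{\left(h,g \right)} = h 2 h h = 2 h^{2} h = 2 h^{3}$)
$7 q{\left(-6,d{\left(0 \left(-1\right),b \right)} \right)} + 53 = 7 \cdot 2 \left(-6\right)^{3} + 53 = 7 \cdot 2 \left(-216\right) + 53 = 7 \left(-432\right) + 53 = -3024 + 53 = -2971$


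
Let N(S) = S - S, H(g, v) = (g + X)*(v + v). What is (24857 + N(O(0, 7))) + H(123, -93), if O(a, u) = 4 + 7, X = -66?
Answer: 14255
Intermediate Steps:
H(g, v) = 2*v*(-66 + g) (H(g, v) = (g - 66)*(v + v) = (-66 + g)*(2*v) = 2*v*(-66 + g))
O(a, u) = 11
N(S) = 0
(24857 + N(O(0, 7))) + H(123, -93) = (24857 + 0) + 2*(-93)*(-66 + 123) = 24857 + 2*(-93)*57 = 24857 - 10602 = 14255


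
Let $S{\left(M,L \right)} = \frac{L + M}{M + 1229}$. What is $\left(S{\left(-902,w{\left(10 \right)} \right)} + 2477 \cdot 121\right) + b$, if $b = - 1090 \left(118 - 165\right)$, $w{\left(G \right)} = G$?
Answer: $\frac{114758777}{327} \approx 3.5094 \cdot 10^{5}$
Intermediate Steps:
$S{\left(M,L \right)} = \frac{L + M}{1229 + M}$
$b = 51230$ ($b = \left(-1090\right) \left(-47\right) = 51230$)
$\left(S{\left(-902,w{\left(10 \right)} \right)} + 2477 \cdot 121\right) + b = \left(\frac{10 - 902}{1229 - 902} + 2477 \cdot 121\right) + 51230 = \left(\frac{1}{327} \left(-892\right) + 299717\right) + 51230 = \left(- \frac{892}{327} + 299717\right) + 51230 = \frac{98006567}{327} + 51230 = \frac{114758777}{327}$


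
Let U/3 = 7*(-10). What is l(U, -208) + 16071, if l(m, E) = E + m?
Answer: 15653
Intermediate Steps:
U = -210 (U = 3*(7*(-10)) = 3*(-70) = -210)
l(U, -208) + 16071 = (-208 - 210) + 16071 = -418 + 16071 = 15653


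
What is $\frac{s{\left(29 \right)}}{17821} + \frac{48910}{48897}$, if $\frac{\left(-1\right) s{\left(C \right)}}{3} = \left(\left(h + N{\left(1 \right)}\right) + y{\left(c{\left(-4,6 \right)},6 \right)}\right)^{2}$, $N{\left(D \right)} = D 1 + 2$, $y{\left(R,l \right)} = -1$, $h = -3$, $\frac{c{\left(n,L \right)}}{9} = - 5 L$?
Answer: $\frac{871478419}{871393437} \approx 1.0001$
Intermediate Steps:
$c{\left(n,L \right)} = - 45 L$ ($c{\left(n,L \right)} = 9 \left(- 5 L\right) = - 45 L$)
$N{\left(D \right)} = 2 + D$ ($N{\left(D \right)} = D + 2 = 2 + D$)
$s{\left(C \right)} = -3$ ($s{\left(C \right)} = - 3 \left(\left(-3 + \left(2 + 1\right)\right) - 1\right)^{2} = - 3 \left(\left(-3 + 3\right) - 1\right)^{2} = - 3 \left(0 - 1\right)^{2} = - 3 \left(-1\right)^{2} = \left(-3\right) 1 = -3$)
$\frac{s{\left(29 \right)}}{17821} + \frac{48910}{48897} = - \frac{3}{17821} + \frac{48910}{48897} = \frac{871478419}{871393437}$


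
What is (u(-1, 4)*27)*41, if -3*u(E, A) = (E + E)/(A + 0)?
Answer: 369/2 ≈ 184.50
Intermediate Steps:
u(E, A) = -2*E/(3*A) (u(E, A) = -(E + E)/(3*(A + 0)) = -2*E/(3*A))
(u(-1, 4)*27)*41 = (-2/3*(-1)/4*27)*41 = (-2/3*(-1)*1/4*27)*41 = ((1/6)*27)*41 = (9/2)*41 = 369/2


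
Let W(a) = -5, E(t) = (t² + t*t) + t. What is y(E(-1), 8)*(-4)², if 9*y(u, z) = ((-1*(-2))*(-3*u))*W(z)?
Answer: 160/3 ≈ 53.333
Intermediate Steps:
E(t) = t + 2*t² (E(t) = (t² + t²) + t = 2*t² + t = t + 2*t²)
y(u, z) = 10*u/3 (y(u, z) = (((-1*(-2))*(-3*u))*(-5))/9 = ((2*(-3*u))*(-5))/9 = (-6*u*(-5))/9 = (30*u)/9 = 10*u/3)
y(E(-1), 8)*(-4)² = (10*(-(1 + 2*(-1)))/3)*(-4)² = (10*(-(1 - 2))/3)*16 = (10*(-1*(-1))/3)*16 = ((10/3)*1)*16 = (10/3)*16 = 160/3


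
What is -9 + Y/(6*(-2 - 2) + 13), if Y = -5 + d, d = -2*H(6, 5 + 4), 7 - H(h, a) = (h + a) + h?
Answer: -122/11 ≈ -11.091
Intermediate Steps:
H(h, a) = 7 - a - 2*h (H(h, a) = 7 - ((h + a) + h) = 7 - ((a + h) + h) = 7 - (a + 2*h) = 7 + (-a - 2*h) = 7 - a - 2*h)
d = 28 (d = -2*(7 - (5 + 4) - 2*6) = -2*(7 - 1*9 - 12) = -2*(7 - 9 - 12) = -2*(-14) = 28)
Y = 23 (Y = -5 + 28 = 23)
-9 + Y/(6*(-2 - 2) + 13) = -9 + 23/(6*(-2 - 2) + 13) = -9 + 23/(6*(-4) + 13) = -9 + 23/(-24 + 13) = -9 + 23/(-11) = -9 - 1/11*23 = -9 - 23/11 = -122/11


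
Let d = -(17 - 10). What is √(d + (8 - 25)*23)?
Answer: I*√398 ≈ 19.95*I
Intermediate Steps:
d = -7 (d = -1*7 = -7)
√(d + (8 - 25)*23) = √(-7 + (8 - 25)*23) = √(-7 - 17*23) = √(-7 - 391) = √(-398) = I*√398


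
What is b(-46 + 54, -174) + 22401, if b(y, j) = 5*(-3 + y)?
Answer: 22426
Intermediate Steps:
b(y, j) = -15 + 5*y
b(-46 + 54, -174) + 22401 = (-15 + 5*(-46 + 54)) + 22401 = (-15 + 5*8) + 22401 = (-15 + 40) + 22401 = 25 + 22401 = 22426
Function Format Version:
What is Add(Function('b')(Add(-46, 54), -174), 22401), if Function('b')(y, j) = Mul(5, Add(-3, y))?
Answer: 22426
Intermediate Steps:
Function('b')(y, j) = Add(-15, Mul(5, y))
Add(Function('b')(Add(-46, 54), -174), 22401) = Add(Add(-15, Mul(5, Add(-46, 54))), 22401) = Add(Add(-15, Mul(5, 8)), 22401) = Add(Add(-15, 40), 22401) = Add(25, 22401) = 22426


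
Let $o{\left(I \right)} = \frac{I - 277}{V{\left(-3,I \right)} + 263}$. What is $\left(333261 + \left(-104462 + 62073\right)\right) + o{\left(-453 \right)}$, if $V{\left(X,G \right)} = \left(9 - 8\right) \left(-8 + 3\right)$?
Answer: $\frac{37522123}{129} \approx 2.9087 \cdot 10^{5}$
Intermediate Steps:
$V{\left(X,G \right)} = -5$ ($V{\left(X,G \right)} = 1 \left(-5\right) = -5$)
$o{\left(I \right)} = - \frac{277}{258} + \frac{I}{258}$ ($o{\left(I \right)} = \frac{I - 277}{-5 + 263} = \frac{-277 + I}{258} = \left(-277 + I\right) \frac{1}{258} = - \frac{277}{258} + \frac{I}{258}$)
$\left(333261 + \left(-104462 + 62073\right)\right) + o{\left(-453 \right)} = \left(333261 + \left(-104462 + 62073\right)\right) + \left(- \frac{277}{258} + \frac{1}{258} \left(-453\right)\right) = \left(333261 - 42389\right) - \frac{365}{129} = 290872 - \frac{365}{129} = \frac{37522123}{129}$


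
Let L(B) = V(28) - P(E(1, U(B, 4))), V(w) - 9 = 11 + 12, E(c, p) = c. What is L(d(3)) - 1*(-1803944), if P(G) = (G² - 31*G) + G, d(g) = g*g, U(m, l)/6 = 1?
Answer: 1804005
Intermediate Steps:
U(m, l) = 6 (U(m, l) = 6*1 = 6)
V(w) = 32 (V(w) = 9 + (11 + 12) = 9 + 23 = 32)
d(g) = g²
P(G) = G² - 30*G
L(B) = 61 (L(B) = 32 - (-30 + 1) = 32 - (-29) = 32 - 1*(-29) = 32 + 29 = 61)
L(d(3)) - 1*(-1803944) = 61 - 1*(-1803944) = 61 + 1803944 = 1804005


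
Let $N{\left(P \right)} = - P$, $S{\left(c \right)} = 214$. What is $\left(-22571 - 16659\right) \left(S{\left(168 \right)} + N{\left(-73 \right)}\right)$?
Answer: $-11259010$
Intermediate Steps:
$\left(-22571 - 16659\right) \left(S{\left(168 \right)} + N{\left(-73 \right)}\right) = \left(-22571 - 16659\right) \left(214 - -73\right) = - 39230 \left(214 + 73\right) = \left(-39230\right) 287 = -11259010$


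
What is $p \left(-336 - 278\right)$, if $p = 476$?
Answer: $-292264$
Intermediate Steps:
$p \left(-336 - 278\right) = 476 \left(-336 - 278\right) = 476 \left(-614\right) = -292264$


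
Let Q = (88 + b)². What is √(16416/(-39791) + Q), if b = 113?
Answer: 15*√284298697009/39791 ≈ 201.00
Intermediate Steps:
Q = 40401 (Q = (88 + 113)² = 201² = 40401)
√(16416/(-39791) + Q) = √(16416/(-39791) + 40401) = √(16416*(-1/39791) + 40401) = √(-16416/39791 + 40401) = √(1607579775/39791) = 15*√284298697009/39791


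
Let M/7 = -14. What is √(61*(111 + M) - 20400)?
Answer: I*√19607 ≈ 140.02*I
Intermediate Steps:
M = -98 (M = 7*(-14) = -98)
√(61*(111 + M) - 20400) = √(61*(111 - 98) - 20400) = √(61*13 - 20400) = √(793 - 20400) = √(-19607) = I*√19607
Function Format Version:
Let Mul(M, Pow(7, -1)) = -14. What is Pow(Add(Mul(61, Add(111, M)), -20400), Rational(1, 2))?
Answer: Mul(I, Pow(19607, Rational(1, 2))) ≈ Mul(140.02, I)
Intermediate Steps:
M = -98 (M = Mul(7, -14) = -98)
Pow(Add(Mul(61, Add(111, M)), -20400), Rational(1, 2)) = Pow(Add(Mul(61, Add(111, -98)), -20400), Rational(1, 2)) = Pow(Add(Mul(61, 13), -20400), Rational(1, 2)) = Pow(Add(793, -20400), Rational(1, 2)) = Pow(-19607, Rational(1, 2)) = Mul(I, Pow(19607, Rational(1, 2)))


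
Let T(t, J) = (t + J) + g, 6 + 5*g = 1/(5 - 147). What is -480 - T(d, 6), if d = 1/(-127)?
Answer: -43713579/90170 ≈ -484.79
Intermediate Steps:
d = -1/127 ≈ -0.0078740
g = -853/710 (g = -6/5 + 1/(5*(5 - 147)) = -6/5 + (⅕)/(-142) = -6/5 + (⅕)*(-1/142) = -6/5 - 1/710 = -853/710 ≈ -1.2014)
T(t, J) = -853/710 + J + t (T(t, J) = (t + J) - 853/710 = (J + t) - 853/710 = -853/710 + J + t)
-480 - T(d, 6) = -480 - (-853/710 + 6 - 1/127) = -480 - 1*431979/90170 = -480 - 431979/90170 = -43713579/90170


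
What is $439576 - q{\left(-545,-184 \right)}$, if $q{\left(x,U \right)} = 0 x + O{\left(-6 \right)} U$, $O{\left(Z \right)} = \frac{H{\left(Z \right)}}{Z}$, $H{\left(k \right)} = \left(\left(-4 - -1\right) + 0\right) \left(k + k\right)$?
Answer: $438472$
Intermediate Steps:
$H{\left(k \right)} = - 6 k$ ($H{\left(k \right)} = \left(\left(-4 + 1\right) + 0\right) 2 k = \left(-3 + 0\right) 2 k = - 3 \cdot 2 k = - 6 k$)
$O{\left(Z \right)} = -6$ ($O{\left(Z \right)} = \frac{\left(-6\right) Z}{Z} = -6$)
$q{\left(x,U \right)} = - 6 U$ ($q{\left(x,U \right)} = 0 x - 6 U = 0 - 6 U = - 6 U$)
$439576 - q{\left(-545,-184 \right)} = 439576 - \left(-6\right) \left(-184\right) = 439576 - 1104 = 438472$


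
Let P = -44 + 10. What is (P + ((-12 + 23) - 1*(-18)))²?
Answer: 25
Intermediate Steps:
P = -34
(P + ((-12 + 23) - 1*(-18)))² = (-34 + ((-12 + 23) - 1*(-18)))² = (-34 + (11 + 18))² = (-34 + 29)² = (-5)² = 25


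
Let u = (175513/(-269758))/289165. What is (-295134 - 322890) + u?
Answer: -48208697649165193/78004572070 ≈ -6.1802e+5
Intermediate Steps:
u = -175513/78004572070 (u = (175513*(-1/269758))*(1/289165) = -175513/269758*1/289165 = -175513/78004572070 ≈ -2.2500e-6)
(-295134 - 322890) + u = (-295134 - 322890) - 175513/78004572070 = -618024 - 175513/78004572070 = -48208697649165193/78004572070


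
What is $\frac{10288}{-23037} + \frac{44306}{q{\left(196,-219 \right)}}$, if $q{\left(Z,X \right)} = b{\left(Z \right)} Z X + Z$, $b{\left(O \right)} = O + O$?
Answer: $- \frac{12437620627}{27687202746} \approx -0.44922$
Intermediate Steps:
$b{\left(O \right)} = 2 O$
$q{\left(Z,X \right)} = Z + 2 X Z^{2}$ ($q{\left(Z,X \right)} = 2 Z Z X + Z = 2 Z^{2} X + Z = 2 X Z^{2} + Z = Z + 2 X Z^{2}$)
$\frac{10288}{-23037} + \frac{44306}{q{\left(196,-219 \right)}} = \frac{10288}{-23037} + \frac{44306}{196 \left(1 + 2 \left(-219\right) 196\right)} = 10288 \left(- \frac{1}{23037}\right) + \frac{44306}{196 \left(1 - 85848\right)} = - \frac{10288}{23037} + \frac{44306}{196 \left(-85847\right)} = - \frac{10288}{23037} + \frac{44306}{-16826012} = - \frac{10288}{23037} + 44306 \left(- \frac{1}{16826012}\right) = - \frac{10288}{23037} - \frac{22153}{8413006} = - \frac{12437620627}{27687202746}$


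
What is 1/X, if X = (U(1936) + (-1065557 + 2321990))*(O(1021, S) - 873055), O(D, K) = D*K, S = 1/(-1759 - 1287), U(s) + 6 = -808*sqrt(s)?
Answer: -3046/3246705302952125 ≈ -9.3818e-13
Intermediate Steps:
U(s) = -6 - 808*sqrt(s)
S = -1/3046 (S = 1/(-3046) = -1/3046 ≈ -0.00032830)
X = -3246705302952125/3046 (X = ((-6 - 808*sqrt(1936)) + (-1065557 + 2321990))*(1021*(-1/3046) - 873055) = ((-6 - 808*44) + 1256433)*(-1021/3046 - 873055) = ((-6 - 35552) + 1256433)*(-2659326551/3046) = (-35558 + 1256433)*(-2659326551/3046) = 1220875*(-2659326551/3046) = -3246705302952125/3046 ≈ -1.0659e+12)
1/X = 1/(-3246705302952125/3046) = -3046/3246705302952125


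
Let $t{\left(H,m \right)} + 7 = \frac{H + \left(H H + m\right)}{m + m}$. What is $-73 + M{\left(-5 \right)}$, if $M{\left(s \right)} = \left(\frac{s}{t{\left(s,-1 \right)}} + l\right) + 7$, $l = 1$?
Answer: $- \frac{2135}{33} \approx -64.697$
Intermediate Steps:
$t{\left(H,m \right)} = -7 + \frac{H + m + H^{2}}{2 m}$ ($t{\left(H,m \right)} = -7 + \frac{H + \left(H H + m\right)}{m + m} = -7 + \frac{H + \left(H^{2} + m\right)}{2 m} = -7 + \left(H + \left(m + H^{2}\right)\right) \frac{1}{2 m} = -7 + \left(H + m + H^{2}\right) \frac{1}{2 m} = -7 + \frac{H + m + H^{2}}{2 m}$)
$M{\left(s \right)} = 8 + \frac{s}{- \frac{13}{2} - \frac{s}{2} - \frac{s^{2}}{2}}$ ($M{\left(s \right)} = \left(\frac{s}{\frac{1}{2} \frac{1}{-1} \left(s + s^{2} - -13\right)} + 1\right) + 7 = \left(\frac{s}{\frac{1}{2} \left(-1\right) \left(s + s^{2} + 13\right)} + 1\right) + 7 = \left(\frac{s}{\frac{1}{2} \left(-1\right) \left(13 + s + s^{2}\right)} + 1\right) + 7 = \left(\frac{s}{- \frac{13}{2} - \frac{s}{2} - \frac{s^{2}}{2}} + 1\right) + 7 = \left(1 + \frac{s}{- \frac{13}{2} - \frac{s}{2} - \frac{s^{2}}{2}}\right) + 7 = 8 + \frac{s}{- \frac{13}{2} - \frac{s}{2} - \frac{s^{2}}{2}}$)
$-73 + M{\left(-5 \right)} = -73 + \frac{2 \left(52 + 3 \left(-5\right) + 4 \left(-5\right)^{2}\right)}{13 - 5 + \left(-5\right)^{2}} = -73 + \frac{2 \left(52 - 15 + 4 \cdot 25\right)}{13 - 5 + 25} = -73 + \frac{2 \left(52 - 15 + 100\right)}{33} = -73 + 2 \cdot \frac{1}{33} \cdot 137 = -73 + \frac{274}{33} = - \frac{2135}{33}$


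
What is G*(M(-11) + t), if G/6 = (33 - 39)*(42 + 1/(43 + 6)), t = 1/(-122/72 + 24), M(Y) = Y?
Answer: 652068828/39347 ≈ 16572.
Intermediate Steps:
t = 36/803 (t = 1/(-122*1/72 + 24) = 1/(-61/36 + 24) = 1/(803/36) = 36/803 ≈ 0.044832)
G = -74124/49 (G = 6*((33 - 39)*(42 + 1/(43 + 6))) = 6*(-6*(42 + 1/49)) = 6*(-6*2059/49) = 6*(-12354/49) = -74124/49 ≈ -1512.7)
G*(M(-11) + t) = -74124*(-11 + 36/803)/49 = -74124/49*(-8797/803) = 652068828/39347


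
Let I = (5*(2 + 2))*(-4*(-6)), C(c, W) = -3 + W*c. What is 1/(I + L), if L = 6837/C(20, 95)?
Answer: 1897/917397 ≈ 0.0020678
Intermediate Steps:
L = 6837/1897 (L = 6837/(-3 + 95*20) = 6837/(-3 + 1900) = 6837/1897 ≈ 3.6041)
I = 480 (I = (5*4)*24 = 20*24 = 480)
1/(I + L) = 1/(480 + 6837/1897) = 1/(917397/1897) = 1897/917397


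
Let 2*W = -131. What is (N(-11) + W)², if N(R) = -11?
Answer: 23409/4 ≈ 5852.3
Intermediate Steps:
W = -131/2 (W = (½)*(-131) = -131/2 ≈ -65.500)
(N(-11) + W)² = (-11 - 131/2)² = (-153/2)² = 23409/4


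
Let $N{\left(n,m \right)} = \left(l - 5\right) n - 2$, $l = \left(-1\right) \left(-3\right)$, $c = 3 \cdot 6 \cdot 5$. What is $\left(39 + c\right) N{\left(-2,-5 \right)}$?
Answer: $258$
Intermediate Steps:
$c = 90$ ($c = 18 \cdot 5 = 90$)
$l = 3$
$N{\left(n,m \right)} = -2 - 2 n$ ($N{\left(n,m \right)} = \left(3 - 5\right) n - 2 = - 2 n - 2 = -2 - 2 n$)
$\left(39 + c\right) N{\left(-2,-5 \right)} = \left(39 + 90\right) \left(-2 - -4\right) = 129 \left(-2 + 4\right) = 129 \cdot 2 = 258$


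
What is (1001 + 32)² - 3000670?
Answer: -1933581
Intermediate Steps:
(1001 + 32)² - 3000670 = 1033² - 3000670 = 1067089 - 3000670 = -1933581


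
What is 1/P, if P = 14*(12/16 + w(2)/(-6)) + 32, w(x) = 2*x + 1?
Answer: 6/185 ≈ 0.032432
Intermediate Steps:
w(x) = 1 + 2*x
P = 185/6 (P = 14*(12/16 + (1 + 2*2)/(-6)) + 32 = 14*(12*(1/16) + (1 + 4)*(-⅙)) + 32 = 14*(¾ + 5*(-⅙)) + 32 = 14*(¾ - ⅚) + 32 = 14*(-1/12) + 32 = -7/6 + 32 = 185/6 ≈ 30.833)
1/P = 1/(185/6) = 6/185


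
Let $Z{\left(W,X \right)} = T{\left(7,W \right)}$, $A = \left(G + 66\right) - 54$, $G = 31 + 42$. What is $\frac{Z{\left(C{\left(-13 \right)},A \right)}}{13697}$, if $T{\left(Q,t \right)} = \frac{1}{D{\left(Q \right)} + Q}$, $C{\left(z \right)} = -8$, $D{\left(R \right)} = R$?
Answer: $\frac{1}{191758} \approx 5.2149 \cdot 10^{-6}$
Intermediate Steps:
$G = 73$
$A = 85$ ($A = \left(73 + 66\right) - 54 = 139 - 54 = 85$)
$T{\left(Q,t \right)} = \frac{1}{2 Q}$ ($T{\left(Q,t \right)} = \frac{1}{Q + Q} = \frac{1}{2 Q}$)
$Z{\left(W,X \right)} = \frac{1}{14}$ ($Z{\left(W,X \right)} = \frac{1}{2 \cdot 7} = \frac{1}{2} \cdot \frac{1}{7} = \frac{1}{14}$)
$\frac{Z{\left(C{\left(-13 \right)},A \right)}}{13697} = \frac{1}{14 \cdot 13697} = \frac{1}{14} \cdot \frac{1}{13697} = \frac{1}{191758}$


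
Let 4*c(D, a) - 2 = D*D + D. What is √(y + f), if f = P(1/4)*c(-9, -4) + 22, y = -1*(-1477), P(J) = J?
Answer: √24058/4 ≈ 38.777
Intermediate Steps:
y = 1477
c(D, a) = ½ + D/4 + D²/4 (c(D, a) = ½ + (D*D + D)/4 = ½ + (D² + D)/4 = ½ + (D + D²)/4 = ½ + (D/4 + D²/4) = ½ + D/4 + D²/4)
f = 213/8 (f = (½ + (¼)*(-9) + (¼)*(-9)²)/4 + 22 = (½ - 9/4 + (¼)*81)/4 + 22 = (½ - 9/4 + 81/4)/4 + 22 = (¼)*(37/2) + 22 = 37/8 + 22 = 213/8 ≈ 26.625)
√(y + f) = √(1477 + 213/8) = √(12029/8) = √24058/4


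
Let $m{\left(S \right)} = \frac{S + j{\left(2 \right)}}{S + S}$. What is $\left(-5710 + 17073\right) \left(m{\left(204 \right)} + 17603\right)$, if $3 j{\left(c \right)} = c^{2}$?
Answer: $\frac{30604376968}{153} \approx 2.0003 \cdot 10^{8}$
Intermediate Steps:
$j{\left(c \right)} = \frac{c^{2}}{3}$
$m{\left(S \right)} = \frac{\frac{4}{3} + S}{2 S}$ ($m{\left(S \right)} = \frac{S + \frac{2^{2}}{3}}{S + S} = \frac{S + \frac{1}{3} \cdot 4}{2 S} = \left(S + \frac{4}{3}\right) \frac{1}{2 S} = \left(\frac{4}{3} + S\right) \frac{1}{2 S} = \frac{\frac{4}{3} + S}{2 S}$)
$\left(-5710 + 17073\right) \left(m{\left(204 \right)} + 17603\right) = \left(-5710 + 17073\right) \left(\frac{4 + 3 \cdot 204}{6 \cdot 204} + 17603\right) = 11363 \left(\frac{1}{6} \cdot \frac{1}{204} \left(4 + 612\right) + 17603\right) = 11363 \left(\frac{1}{6} \cdot \frac{1}{204} \cdot 616 + 17603\right) = 11363 \left(\frac{77}{153} + 17603\right) = 11363 \cdot \frac{2693336}{153} = \frac{30604376968}{153}$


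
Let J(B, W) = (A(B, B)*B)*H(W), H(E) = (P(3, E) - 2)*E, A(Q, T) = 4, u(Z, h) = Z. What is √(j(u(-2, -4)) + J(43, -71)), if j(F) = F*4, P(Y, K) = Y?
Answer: 2*I*√3055 ≈ 110.54*I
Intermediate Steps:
j(F) = 4*F
H(E) = E (H(E) = (3 - 2)*E = 1*E = E)
J(B, W) = 4*B*W (J(B, W) = (4*B)*W = 4*B*W)
√(j(u(-2, -4)) + J(43, -71)) = √(4*(-2) + 4*43*(-71)) = √(-8 - 12212) = √(-12220) = 2*I*√3055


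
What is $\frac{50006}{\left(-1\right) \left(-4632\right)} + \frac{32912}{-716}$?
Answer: $- \frac{14580511}{414564} \approx -35.171$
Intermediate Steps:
$\frac{50006}{\left(-1\right) \left(-4632\right)} + \frac{32912}{-716} = \frac{50006}{4632} + 32912 \left(- \frac{1}{716}\right) = 50006 \cdot \frac{1}{4632} - \frac{8228}{179} = \frac{25003}{2316} - \frac{8228}{179} = - \frac{14580511}{414564}$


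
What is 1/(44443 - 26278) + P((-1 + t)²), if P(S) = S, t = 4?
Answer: 163486/18165 ≈ 9.0001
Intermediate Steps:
1/(44443 - 26278) + P((-1 + t)²) = 1/(44443 - 26278) + (-1 + 4)² = 1/18165 + 3² = 1/18165 + 9 = 163486/18165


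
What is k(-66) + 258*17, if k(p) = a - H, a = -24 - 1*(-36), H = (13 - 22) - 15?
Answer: 4422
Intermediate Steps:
H = -24 (H = -9 - 15 = -24)
a = 12 (a = -24 + 36 = 12)
k(p) = 36 (k(p) = 12 - 1*(-24) = 12 + 24 = 36)
k(-66) + 258*17 = 36 + 258*17 = 36 + 4386 = 4422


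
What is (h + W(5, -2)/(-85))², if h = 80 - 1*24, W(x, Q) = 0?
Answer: 3136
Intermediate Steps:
h = 56 (h = 80 - 24 = 56)
(h + W(5, -2)/(-85))² = (56 + 0/(-85))² = (56 + 0*(-1/85))² = (56 + 0)² = 56² = 3136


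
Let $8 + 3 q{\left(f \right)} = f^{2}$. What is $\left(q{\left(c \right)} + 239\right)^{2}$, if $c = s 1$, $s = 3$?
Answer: $\frac{515524}{9} \approx 57280.0$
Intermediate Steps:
$c = 3$ ($c = 3 \cdot 1 = 3$)
$q{\left(f \right)} = - \frac{8}{3} + \frac{f^{2}}{3}$
$\left(q{\left(c \right)} + 239\right)^{2} = \left(\left(- \frac{8}{3} + \frac{3^{2}}{3}\right) + 239\right)^{2} = \left(\left(- \frac{8}{3} + \frac{1}{3} \cdot 9\right) + 239\right)^{2} = \left(\left(- \frac{8}{3} + 3\right) + 239\right)^{2} = \left(\frac{1}{3} + 239\right)^{2} = \left(\frac{718}{3}\right)^{2} = \frac{515524}{9}$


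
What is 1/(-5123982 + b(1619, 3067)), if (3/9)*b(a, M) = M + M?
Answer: -1/5105580 ≈ -1.9586e-7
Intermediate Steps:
b(a, M) = 6*M (b(a, M) = 3*(M + M) = 3*(2*M) = 6*M)
1/(-5123982 + b(1619, 3067)) = 1/(-5123982 + 6*3067) = 1/(-5123982 + 18402) = 1/(-5105580) = -1/5105580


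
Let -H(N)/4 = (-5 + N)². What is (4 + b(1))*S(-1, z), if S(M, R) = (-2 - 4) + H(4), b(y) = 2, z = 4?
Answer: -60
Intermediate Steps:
H(N) = -4*(-5 + N)²
S(M, R) = -10 (S(M, R) = (-2 - 4) - 4*(-5 + 4)² = -6 - 4*(-1)² = -6 - 4*1 = -6 - 4 = -10)
(4 + b(1))*S(-1, z) = (4 + 2)*(-10) = 6*(-10) = -60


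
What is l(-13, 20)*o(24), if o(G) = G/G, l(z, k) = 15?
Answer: 15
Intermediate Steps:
o(G) = 1
l(-13, 20)*o(24) = 15*1 = 15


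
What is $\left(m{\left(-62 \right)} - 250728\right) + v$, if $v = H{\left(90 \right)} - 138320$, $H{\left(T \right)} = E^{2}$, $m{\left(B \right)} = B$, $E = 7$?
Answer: $-389061$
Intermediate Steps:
$H{\left(T \right)} = 49$ ($H{\left(T \right)} = 7^{2} = 49$)
$v = -138271$ ($v = 49 - 138320 = -138271$)
$\left(m{\left(-62 \right)} - 250728\right) + v = \left(-62 - 250728\right) - 138271 = -250790 - 138271 = -389061$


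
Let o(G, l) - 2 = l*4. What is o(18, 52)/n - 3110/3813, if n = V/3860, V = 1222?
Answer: 1543508690/2329743 ≈ 662.52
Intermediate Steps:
n = 611/1930 (n = 1222/3860 = 1222*(1/3860) = 611/1930 ≈ 0.31658)
o(G, l) = 2 + 4*l (o(G, l) = 2 + l*4 = 2 + 4*l)
o(18, 52)/n - 3110/3813 = (2 + 4*52)/(611/1930) - 3110/3813 = (2 + 208)*(1930/611) - 3110*1/3813 = 210*(1930/611) - 3110/3813 = 405300/611 - 3110/3813 = 1543508690/2329743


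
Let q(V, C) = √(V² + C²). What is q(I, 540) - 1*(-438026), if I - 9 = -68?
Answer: 438026 + √295081 ≈ 4.3857e+5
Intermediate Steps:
I = -59 (I = 9 - 68 = -59)
q(V, C) = √(C² + V²)
q(I, 540) - 1*(-438026) = √(540² + (-59)²) - 1*(-438026) = √(291600 + 3481) + 438026 = √295081 + 438026 = 438026 + √295081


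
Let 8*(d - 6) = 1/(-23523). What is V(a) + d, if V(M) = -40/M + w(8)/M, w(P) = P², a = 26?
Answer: 16936547/2446392 ≈ 6.9231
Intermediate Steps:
V(M) = 24/M (V(M) = -40/M + 8²/M = -40/M + 64/M = 24/M)
d = 1129103/188184 (d = 6 + (⅛)/(-23523) = 6 + (⅛)*(-1/23523) = 6 - 1/188184 = 1129103/188184 ≈ 6.0000)
V(a) + d = 24/26 + 1129103/188184 = 24*(1/26) + 1129103/188184 = 12/13 + 1129103/188184 = 16936547/2446392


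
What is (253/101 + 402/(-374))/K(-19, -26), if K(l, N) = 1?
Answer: 27010/18887 ≈ 1.4301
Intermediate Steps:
(253/101 + 402/(-374))/K(-19, -26) = (253/101 + 402/(-374))/1 = (253*(1/101) + 402*(-1/374))*1 = (253/101 - 201/187)*1 = (27010/18887)*1 = 27010/18887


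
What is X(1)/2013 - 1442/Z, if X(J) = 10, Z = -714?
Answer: 69283/34221 ≈ 2.0246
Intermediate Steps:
X(1)/2013 - 1442/Z = 10/2013 - 1442/(-714) = 10*(1/2013) - 1442*(-1/714) = 10/2013 + 103/51 = 69283/34221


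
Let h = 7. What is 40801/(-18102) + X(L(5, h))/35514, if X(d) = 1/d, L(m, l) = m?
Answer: -603751289/267864345 ≈ -2.2539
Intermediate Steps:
40801/(-18102) + X(L(5, h))/35514 = 40801/(-18102) + 1/(5*35514) = 40801*(-1/18102) + (⅕)*(1/35514) = -40801/18102 + 1/177570 = -603751289/267864345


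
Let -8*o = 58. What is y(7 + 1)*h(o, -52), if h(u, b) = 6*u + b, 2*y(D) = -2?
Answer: 191/2 ≈ 95.500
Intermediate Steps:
o = -29/4 (o = -1/8*58 = -29/4 ≈ -7.2500)
y(D) = -1 (y(D) = (1/2)*(-2) = -1)
h(u, b) = b + 6*u
y(7 + 1)*h(o, -52) = -(-52 + 6*(-29/4)) = -(-52 - 87/2) = -1*(-191/2) = 191/2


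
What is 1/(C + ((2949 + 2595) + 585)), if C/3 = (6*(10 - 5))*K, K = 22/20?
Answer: 1/6228 ≈ 0.00016057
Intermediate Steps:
K = 11/10 (K = 22*(1/20) = 11/10 ≈ 1.1000)
C = 99 (C = 3*((6*(10 - 5))*(11/10)) = 3*((6*5)*(11/10)) = 3*(30*(11/10)) = 3*33 = 99)
1/(C + ((2949 + 2595) + 585)) = 1/(99 + ((2949 + 2595) + 585)) = 1/(99 + (5544 + 585)) = 1/(99 + 6129) = 1/6228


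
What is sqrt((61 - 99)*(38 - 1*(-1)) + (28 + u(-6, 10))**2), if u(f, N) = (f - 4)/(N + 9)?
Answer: I*sqrt(262518)/19 ≈ 26.967*I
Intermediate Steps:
u(f, N) = (-4 + f)/(9 + N)
sqrt((61 - 99)*(38 - 1*(-1)) + (28 + u(-6, 10))**2) = sqrt((61 - 99)*(38 - 1*(-1)) + (28 + (-4 - 6)/(9 + 10))**2) = sqrt(-38*(38 + 1) + (28 - 10/19)**2) = sqrt(-38*39 + (28 + (1/19)*(-10))**2) = sqrt(-1482 + (28 - 10/19)**2) = sqrt(-1482 + (522/19)**2) = sqrt(-1482 + 272484/361) = sqrt(-262518/361) = I*sqrt(262518)/19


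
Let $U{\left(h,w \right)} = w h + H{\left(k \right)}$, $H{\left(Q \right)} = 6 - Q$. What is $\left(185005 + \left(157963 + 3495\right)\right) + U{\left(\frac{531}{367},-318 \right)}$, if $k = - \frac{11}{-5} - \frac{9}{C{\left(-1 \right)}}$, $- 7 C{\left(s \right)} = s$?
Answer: $\frac{635037893}{1835} \approx 3.4607 \cdot 10^{5}$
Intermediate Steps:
$C{\left(s \right)} = - \frac{s}{7}$
$k = - \frac{304}{5}$ ($k = - \frac{11}{-5} - \frac{9}{\left(- \frac{1}{7}\right) \left(-1\right)} = \left(-11\right) \left(- \frac{1}{5}\right) - 9 \frac{1}{\frac{1}{7}} = \frac{11}{5} - 63 = - \frac{304}{5} \approx -60.8$)
$U{\left(h,w \right)} = \frac{334}{5} + h w$ ($U{\left(h,w \right)} = w h + \left(6 - - \frac{304}{5}\right) = h w + \left(6 + \frac{304}{5}\right) = h w + \frac{334}{5} = \frac{334}{5} + h w$)
$\left(185005 + \left(157963 + 3495\right)\right) + U{\left(\frac{531}{367},-318 \right)} = \left(185005 + \left(157963 + 3495\right)\right) + \left(\frac{334}{5} + \frac{531}{367} \left(-318\right)\right) = \left(185005 + 161458\right) + \left(\frac{334}{5} + 531 \cdot \frac{1}{367} \left(-318\right)\right) = 346463 + \left(\frac{334}{5} + \frac{531}{367} \left(-318\right)\right) = 346463 + \left(\frac{334}{5} - \frac{168858}{367}\right) = 346463 - \frac{721712}{1835} = \frac{635037893}{1835}$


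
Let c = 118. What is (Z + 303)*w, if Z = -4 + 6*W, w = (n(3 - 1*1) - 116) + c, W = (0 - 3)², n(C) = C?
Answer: 1412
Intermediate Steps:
W = 9 (W = (-3)² = 9)
w = 4 (w = ((3 - 1*1) - 116) + 118 = ((3 - 1) - 116) + 118 = (2 - 116) + 118 = -114 + 118 = 4)
Z = 50 (Z = -4 + 6*9 = -4 + 54 = 50)
(Z + 303)*w = (50 + 303)*4 = 353*4 = 1412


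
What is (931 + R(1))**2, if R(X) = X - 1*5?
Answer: 859329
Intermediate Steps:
R(X) = -5 + X (R(X) = X - 5 = -5 + X)
(931 + R(1))**2 = (931 + (-5 + 1))**2 = (931 - 4)**2 = 927**2 = 859329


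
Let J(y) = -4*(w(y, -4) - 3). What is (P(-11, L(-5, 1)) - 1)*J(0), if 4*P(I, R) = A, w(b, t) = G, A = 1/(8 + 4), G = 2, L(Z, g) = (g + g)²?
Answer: -47/12 ≈ -3.9167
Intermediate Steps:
L(Z, g) = 4*g² (L(Z, g) = (2*g)² = 4*g²)
A = 1/12 ≈ 0.083333
w(b, t) = 2
P(I, R) = 1/48 (P(I, R) = (¼)*(1/12) = 1/48)
J(y) = 4 (J(y) = -4*(2 - 3) = -4*(-1) = 4)
(P(-11, L(-5, 1)) - 1)*J(0) = (1/48 - 1)*4 = -47/48*4 = -47/12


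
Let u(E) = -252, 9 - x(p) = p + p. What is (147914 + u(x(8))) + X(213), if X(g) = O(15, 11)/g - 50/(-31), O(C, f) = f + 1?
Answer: 325007736/2201 ≈ 1.4766e+5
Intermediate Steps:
O(C, f) = 1 + f
x(p) = 9 - 2*p (x(p) = 9 - (p + p) = 9 - 2*p)
X(g) = 50/31 + 12/g (X(g) = (1 + 11)/g - 50/(-31) = 12/g - 50*(-1/31) = 12/g + 50/31 = 50/31 + 12/g)
(147914 + u(x(8))) + X(213) = (147914 - 252) + (50/31 + 12/213) = 147662 + (50/31 + 12*(1/213)) = 147662 + (50/31 + 4/71) = 147662 + 3674/2201 = 325007736/2201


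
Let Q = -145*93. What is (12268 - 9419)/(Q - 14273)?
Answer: -2849/27758 ≈ -0.10264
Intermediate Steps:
Q = -13485
(12268 - 9419)/(Q - 14273) = (12268 - 9419)/(-13485 - 14273) = 2849/(-27758) = 2849*(-1/27758) = -2849/27758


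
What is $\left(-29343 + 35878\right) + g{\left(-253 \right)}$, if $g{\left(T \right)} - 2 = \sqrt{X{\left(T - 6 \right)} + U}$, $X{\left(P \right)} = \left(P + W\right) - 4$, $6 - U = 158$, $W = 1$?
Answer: $6537 + 3 i \sqrt{46} \approx 6537.0 + 20.347 i$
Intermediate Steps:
$U = -152$ ($U = 6 - 158 = -152$)
$X{\left(P \right)} = -3 + P$ ($X{\left(P \right)} = \left(P + 1\right) - 4 = \left(1 + P\right) - 4 = -3 + P$)
$g{\left(T \right)} = 2 + \sqrt{-161 + T}$ ($g{\left(T \right)} = 2 + \sqrt{\left(-3 + \left(T - 6\right)\right) - 152} = 2 + \sqrt{\left(-3 + \left(-6 + T\right)\right) - 152} = 2 + \sqrt{\left(-9 + T\right) - 152} = 2 + \sqrt{-161 + T}$)
$\left(-29343 + 35878\right) + g{\left(-253 \right)} = \left(-29343 + 35878\right) + \left(2 + \sqrt{-161 - 253}\right) = 6535 + \left(2 + \sqrt{-414}\right) = 6535 + \left(2 + 3 i \sqrt{46}\right) = 6537 + 3 i \sqrt{46}$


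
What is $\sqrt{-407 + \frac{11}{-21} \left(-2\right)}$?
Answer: $\frac{5 i \sqrt{7161}}{21} \approx 20.148 i$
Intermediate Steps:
$\sqrt{-407 + \frac{11}{-21} \left(-2\right)} = \sqrt{-407 + 11 \left(- \frac{1}{21}\right) \left(-2\right)} = \sqrt{-407 - - \frac{22}{21}} = \sqrt{-407 + \frac{22}{21}} = \sqrt{- \frac{8525}{21}} = \frac{5 i \sqrt{7161}}{21}$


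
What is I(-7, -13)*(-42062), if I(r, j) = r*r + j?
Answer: -1514232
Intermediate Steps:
I(r, j) = j + r² (I(r, j) = r² + j = j + r²)
I(-7, -13)*(-42062) = (-13 + (-7)²)*(-42062) = (-13 + 49)*(-42062) = 36*(-42062) = -1514232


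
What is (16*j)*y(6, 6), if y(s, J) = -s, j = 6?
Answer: -576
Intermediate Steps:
(16*j)*y(6, 6) = (16*6)*(-1*6) = 96*(-6) = -576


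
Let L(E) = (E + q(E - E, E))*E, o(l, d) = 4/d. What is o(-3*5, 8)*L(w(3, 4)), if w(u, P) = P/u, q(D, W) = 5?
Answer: 38/9 ≈ 4.2222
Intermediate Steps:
L(E) = E*(5 + E) (L(E) = (E + 5)*E = (5 + E)*E = E*(5 + E))
o(-3*5, 8)*L(w(3, 4)) = (4/8)*((4/3)*(5 + 4/3)) = (4*(1/8))*((4*(1/3))*(5 + 4*(1/3))) = (4*(5 + 4/3)/3)/2 = ((4/3)*(19/3))/2 = (1/2)*(76/9) = 38/9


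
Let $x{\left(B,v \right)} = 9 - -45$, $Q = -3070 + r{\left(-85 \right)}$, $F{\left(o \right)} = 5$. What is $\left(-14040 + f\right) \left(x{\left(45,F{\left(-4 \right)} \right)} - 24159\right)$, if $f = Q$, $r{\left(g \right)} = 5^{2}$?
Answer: $411833925$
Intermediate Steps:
$r{\left(g \right)} = 25$
$Q = -3045$ ($Q = -3070 + 25 = -3045$)
$f = -3045$
$x{\left(B,v \right)} = 54$ ($x{\left(B,v \right)} = 9 + 45 = 54$)
$\left(-14040 + f\right) \left(x{\left(45,F{\left(-4 \right)} \right)} - 24159\right) = \left(-14040 - 3045\right) \left(54 - 24159\right) = \left(-17085\right) \left(-24105\right) = 411833925$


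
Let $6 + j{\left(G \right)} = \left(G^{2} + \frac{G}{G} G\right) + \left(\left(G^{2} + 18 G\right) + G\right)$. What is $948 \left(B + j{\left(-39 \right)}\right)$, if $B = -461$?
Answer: $1701660$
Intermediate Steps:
$j{\left(G \right)} = -6 + 2 G^{2} + 20 G$ ($j{\left(G \right)} = -6 + \left(\left(G^{2} + \frac{G}{G} G\right) + \left(\left(G^{2} + 18 G\right) + G\right)\right) = -6 + \left(\left(G^{2} + 1 G\right) + \left(G^{2} + 19 G\right)\right) = -6 + \left(\left(G^{2} + G\right) + \left(G^{2} + 19 G\right)\right) = -6 + \left(\left(G + G^{2}\right) + \left(G^{2} + 19 G\right)\right) = -6 + \left(2 G^{2} + 20 G\right) = -6 + 2 G^{2} + 20 G$)
$948 \left(B + j{\left(-39 \right)}\right) = 948 \left(-461 + \left(-6 + 2 \left(-39\right)^{2} + 20 \left(-39\right)\right)\right) = 948 \left(-461 - -2256\right) = 948 \left(-461 + 2256\right) = 948 \cdot 1795 = 1701660$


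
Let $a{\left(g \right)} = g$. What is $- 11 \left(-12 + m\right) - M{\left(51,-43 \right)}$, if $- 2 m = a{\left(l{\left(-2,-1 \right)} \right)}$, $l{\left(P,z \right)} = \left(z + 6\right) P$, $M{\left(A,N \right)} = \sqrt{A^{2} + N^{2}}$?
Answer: $77 - 5 \sqrt{178} \approx 10.292$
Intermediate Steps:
$l{\left(P,z \right)} = P \left(6 + z\right)$ ($l{\left(P,z \right)} = \left(6 + z\right) P = P \left(6 + z\right)$)
$m = 5$ ($m = - \frac{\left(-2\right) \left(6 - 1\right)}{2} = - \frac{\left(-2\right) 5}{2} = \left(- \frac{1}{2}\right) \left(-10\right) = 5$)
$- 11 \left(-12 + m\right) - M{\left(51,-43 \right)} = - 11 \left(-12 + 5\right) - \sqrt{51^{2} + \left(-43\right)^{2}} = \left(-11\right) \left(-7\right) - \sqrt{2601 + 1849} = 77 - \sqrt{4450} = 77 - 5 \sqrt{178}$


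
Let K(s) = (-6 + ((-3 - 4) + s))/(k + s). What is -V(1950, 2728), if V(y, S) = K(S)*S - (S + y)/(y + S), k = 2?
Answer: -246793/91 ≈ -2712.0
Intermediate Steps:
K(s) = (-13 + s)/(2 + s) (K(s) = (-6 + ((-3 - 4) + s))/(2 + s) = (-6 + (-7 + s))/(2 + s) = (-13 + s)/(2 + s))
V(y, S) = -1 + S*(-13 + S)/(2 + S) (V(y, S) = ((-13 + S)/(2 + S))*S - (S + y)/(y + S) = S*(-13 + S)/(2 + S) - (S + y)/(S + y) = S*(-13 + S)/(2 + S) - 1*1 = S*(-13 + S)/(2 + S) - 1 = -1 + S*(-13 + S)/(2 + S))
-V(1950, 2728) = -(-2 - 1*2728 + 2728*(-13 + 2728))/(2 + 2728) = -(-2 - 2728 + 2728*2715)/2730 = -(-2 - 2728 + 7406520)/2730 = -7403790/2730 = -1*246793/91 = -246793/91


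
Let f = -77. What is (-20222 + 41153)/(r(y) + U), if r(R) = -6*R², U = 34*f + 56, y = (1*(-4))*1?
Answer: -6977/886 ≈ -7.8747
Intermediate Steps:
y = -4 (y = -4*1 = -4)
U = -2562 (U = 34*(-77) + 56 = -2618 + 56 = -2562)
(-20222 + 41153)/(r(y) + U) = (-20222 + 41153)/(-6*(-4)² - 2562) = 20931/(-6*16 - 2562) = 20931/(-96 - 2562) = 20931/(-2658) = 20931*(-1/2658) = -6977/886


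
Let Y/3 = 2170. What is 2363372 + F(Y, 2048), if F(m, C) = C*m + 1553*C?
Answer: 18876396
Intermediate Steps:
Y = 6510 (Y = 3*2170 = 6510)
F(m, C) = 1553*C + C*m
2363372 + F(Y, 2048) = 2363372 + 2048*(1553 + 6510) = 2363372 + 2048*8063 = 2363372 + 16513024 = 18876396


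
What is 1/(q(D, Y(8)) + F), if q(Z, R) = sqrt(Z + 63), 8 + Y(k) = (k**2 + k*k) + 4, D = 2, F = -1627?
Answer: -1627/2647064 - sqrt(65)/2647064 ≈ -0.00061769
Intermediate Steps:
Y(k) = -4 + 2*k**2 (Y(k) = -8 + ((k**2 + k*k) + 4) = -8 + ((k**2 + k**2) + 4) = -8 + (2*k**2 + 4) = -8 + (4 + 2*k**2) = -4 + 2*k**2)
q(Z, R) = sqrt(63 + Z)
1/(q(D, Y(8)) + F) = 1/(sqrt(63 + 2) - 1627) = 1/(sqrt(65) - 1627) = 1/(-1627 + sqrt(65))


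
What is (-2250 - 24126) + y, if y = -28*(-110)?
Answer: -23296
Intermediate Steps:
y = 3080
(-2250 - 24126) + y = (-2250 - 24126) + 3080 = -26376 + 3080 = -23296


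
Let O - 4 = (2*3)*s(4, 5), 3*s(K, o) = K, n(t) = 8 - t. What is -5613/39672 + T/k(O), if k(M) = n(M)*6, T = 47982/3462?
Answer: -914319/1271708 ≈ -0.71897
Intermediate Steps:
s(K, o) = K/3
T = 7997/577 (T = 47982*(1/3462) = 7997/577 ≈ 13.860)
O = 12 (O = 4 + (2*3)*((⅓)*4) = 4 + 6*(4/3) = 4 + 8 = 12)
k(M) = 48 - 6*M (k(M) = (8 - M)*6 = 48 - 6*M)
-5613/39672 + T/k(O) = -5613/39672 + 7997/(577*(48 - 6*12)) = -5613*1/39672 + 7997/(577*(48 - 72)) = -1871/13224 + (7997/577)/(-24) = -1871/13224 + (7997/577)*(-1/24) = -1871/13224 - 7997/13848 = -914319/1271708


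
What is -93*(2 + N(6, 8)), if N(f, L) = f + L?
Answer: -1488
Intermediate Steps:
N(f, L) = L + f
-93*(2 + N(6, 8)) = -93*(2 + (8 + 6)) = -93*(2 + 14) = -93*16 = -1488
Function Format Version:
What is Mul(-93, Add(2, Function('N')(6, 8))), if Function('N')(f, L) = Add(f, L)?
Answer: -1488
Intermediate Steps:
Function('N')(f, L) = Add(L, f)
Mul(-93, Add(2, Function('N')(6, 8))) = Mul(-93, Add(2, Add(8, 6))) = Mul(-93, Add(2, 14)) = Mul(-93, 16) = -1488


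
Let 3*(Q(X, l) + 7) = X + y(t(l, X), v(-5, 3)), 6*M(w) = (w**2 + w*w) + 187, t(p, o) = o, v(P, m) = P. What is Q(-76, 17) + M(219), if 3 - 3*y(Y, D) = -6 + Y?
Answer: 287915/18 ≈ 15995.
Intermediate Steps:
y(Y, D) = 3 - Y/3 (y(Y, D) = 1 - (-6 + Y)/3 = 1 + (2 - Y/3) = 3 - Y/3)
M(w) = 187/6 + w**2/3 (M(w) = ((w**2 + w*w) + 187)/6 = ((w**2 + w**2) + 187)/6 = (2*w**2 + 187)/6 = (187 + 2*w**2)/6 = 187/6 + w**2/3)
Q(X, l) = -6 + 2*X/9 (Q(X, l) = -7 + (X + (3 - X/3))/3 = -7 + (3 + 2*X/3)/3 = -7 + (1 + 2*X/9) = -6 + 2*X/9)
Q(-76, 17) + M(219) = (-6 + (2/9)*(-76)) + (187/6 + (1/3)*219**2) = (-6 - 152/9) + (187/6 + (1/3)*47961) = -206/9 + (187/6 + 15987) = -206/9 + 96109/6 = 287915/18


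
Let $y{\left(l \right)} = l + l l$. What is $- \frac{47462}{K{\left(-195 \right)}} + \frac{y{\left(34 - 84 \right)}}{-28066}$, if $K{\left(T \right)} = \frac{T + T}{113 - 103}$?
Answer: $\frac{665986471}{547287} \approx 1216.9$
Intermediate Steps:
$K{\left(T \right)} = \frac{T}{5}$ ($K{\left(T \right)} = \frac{2 T}{10} = 2 T \frac{1}{10} = \frac{T}{5}$)
$y{\left(l \right)} = l + l^{2}$
$- \frac{47462}{K{\left(-195 \right)}} + \frac{y{\left(34 - 84 \right)}}{-28066} = - \frac{47462}{\frac{1}{5} \left(-195\right)} + \frac{\left(34 - 84\right) \left(1 + \left(34 - 84\right)\right)}{-28066} = - \frac{47462}{-39} + - 50 \left(1 - 50\right) \left(- \frac{1}{28066}\right) = \left(-47462\right) \left(- \frac{1}{39}\right) + \left(-50\right) \left(-49\right) \left(- \frac{1}{28066}\right) = \frac{47462}{39} + 2450 \left(- \frac{1}{28066}\right) = \frac{47462}{39} - \frac{1225}{14033} = \frac{665986471}{547287}$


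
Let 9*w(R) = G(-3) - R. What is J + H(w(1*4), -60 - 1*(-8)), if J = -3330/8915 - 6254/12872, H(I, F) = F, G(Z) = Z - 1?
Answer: -606581993/11475388 ≈ -52.859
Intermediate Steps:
G(Z) = -1 + Z
w(R) = -4/9 - R/9 (w(R) = ((-1 - 3) - R)/9 = (-4 - R)/9 = -4/9 - R/9)
J = -9861817/11475388 (J = -3330*1/8915 - 6254*1/12872 = -666/1783 - 3127/6436 = -9861817/11475388 ≈ -0.85939)
J + H(w(1*4), -60 - 1*(-8)) = -9861817/11475388 + (-60 - 1*(-8)) = -9861817/11475388 + (-60 + 8) = -9861817/11475388 - 52 = -606581993/11475388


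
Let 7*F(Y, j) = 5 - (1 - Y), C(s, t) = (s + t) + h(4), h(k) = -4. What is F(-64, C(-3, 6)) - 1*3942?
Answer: -27654/7 ≈ -3950.6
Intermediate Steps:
C(s, t) = -4 + s + t (C(s, t) = (s + t) - 4 = -4 + s + t)
F(Y, j) = 4/7 + Y/7 (F(Y, j) = (5 - (1 - Y))/7 = (5 + (-1 + Y))/7 = (4 + Y)/7 = 4/7 + Y/7)
F(-64, C(-3, 6)) - 1*3942 = (4/7 + (⅐)*(-64)) - 1*3942 = (4/7 - 64/7) - 3942 = -60/7 - 3942 = -27654/7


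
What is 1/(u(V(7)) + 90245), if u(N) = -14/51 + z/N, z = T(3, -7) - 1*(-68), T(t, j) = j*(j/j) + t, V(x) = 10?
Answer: 255/23014037 ≈ 1.1080e-5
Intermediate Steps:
T(t, j) = j + t (T(t, j) = j*1 + t = j + t)
z = 64 (z = (-7 + 3) - 1*(-68) = -4 + 68 = 64)
u(N) = -14/51 + 64/N
1/(u(V(7)) + 90245) = 1/((-14/51 + 64/10) + 90245) = 1/((-14/51 + 64*(1/10)) + 90245) = 1/((-14/51 + 32/5) + 90245) = 1/(1562/255 + 90245) = 1/(23014037/255) = 255/23014037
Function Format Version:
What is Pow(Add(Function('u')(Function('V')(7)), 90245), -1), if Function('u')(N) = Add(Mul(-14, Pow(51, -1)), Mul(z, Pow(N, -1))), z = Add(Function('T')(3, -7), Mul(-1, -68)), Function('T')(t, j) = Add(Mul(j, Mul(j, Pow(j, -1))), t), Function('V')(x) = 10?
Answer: Rational(255, 23014037) ≈ 1.1080e-5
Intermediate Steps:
Function('T')(t, j) = Add(j, t) (Function('T')(t, j) = Add(Mul(j, 1), t) = Add(j, t))
z = 64 (z = Add(Add(-7, 3), Mul(-1, -68)) = Add(-4, 68) = 64)
Function('u')(N) = Add(Rational(-14, 51), Mul(64, Pow(N, -1))) (Function('u')(N) = Add(Mul(-14, Pow(51, -1)), Mul(64, Pow(N, -1))) = Add(Mul(-14, Rational(1, 51)), Mul(64, Pow(N, -1))) = Add(Rational(-14, 51), Mul(64, Pow(N, -1))))
Pow(Add(Function('u')(Function('V')(7)), 90245), -1) = Pow(Add(Add(Rational(-14, 51), Mul(64, Pow(10, -1))), 90245), -1) = Pow(Add(Add(Rational(-14, 51), Mul(64, Rational(1, 10))), 90245), -1) = Pow(Add(Add(Rational(-14, 51), Rational(32, 5)), 90245), -1) = Pow(Add(Rational(1562, 255), 90245), -1) = Pow(Rational(23014037, 255), -1) = Rational(255, 23014037)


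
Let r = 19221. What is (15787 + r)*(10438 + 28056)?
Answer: 1347597952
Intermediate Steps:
(15787 + r)*(10438 + 28056) = (15787 + 19221)*(10438 + 28056) = 35008*38494 = 1347597952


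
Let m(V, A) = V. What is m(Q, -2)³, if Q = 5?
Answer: 125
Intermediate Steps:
m(Q, -2)³ = 5³ = 125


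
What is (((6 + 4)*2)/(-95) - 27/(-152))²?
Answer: 25/23104 ≈ 0.0010821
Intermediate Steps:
(((6 + 4)*2)/(-95) - 27/(-152))² = ((10*2)*(-1/95) - 27*(-1/152))² = (20*(-1/95) + 27/152)² = (-4/19 + 27/152)² = (-5/152)² = 25/23104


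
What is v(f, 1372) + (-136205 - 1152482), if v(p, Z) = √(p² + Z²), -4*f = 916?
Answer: -1288687 + 5*√77393 ≈ -1.2873e+6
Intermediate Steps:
f = -229 (f = -¼*916 = -229)
v(p, Z) = √(Z² + p²)
v(f, 1372) + (-136205 - 1152482) = √(1372² + (-229)²) + (-136205 - 1152482) = √(1882384 + 52441) - 1288687 = √1934825 - 1288687 = 5*√77393 - 1288687 = -1288687 + 5*√77393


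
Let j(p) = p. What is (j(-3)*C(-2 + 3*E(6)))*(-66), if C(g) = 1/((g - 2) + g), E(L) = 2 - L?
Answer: -33/5 ≈ -6.6000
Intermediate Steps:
C(g) = 1/(-2 + 2*g) (C(g) = 1/((-2 + g) + g) = 1/(-2 + 2*g))
(j(-3)*C(-2 + 3*E(6)))*(-66) = -3/(2*(-1 + (-2 + 3*(2 - 1*6))))*(-66) = -3/(2*(-1 + (-2 + 3*(2 - 6))))*(-66) = -3/(2*(-1 + (-2 + 3*(-4))))*(-66) = -3/(2*(-1 + (-2 - 12)))*(-66) = -3/(2*(-1 - 14))*(-66) = -3/(2*(-15))*(-66) = -3*(-1)/(2*15)*(-66) = -3*(-1/30)*(-66) = (1/10)*(-66) = -33/5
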